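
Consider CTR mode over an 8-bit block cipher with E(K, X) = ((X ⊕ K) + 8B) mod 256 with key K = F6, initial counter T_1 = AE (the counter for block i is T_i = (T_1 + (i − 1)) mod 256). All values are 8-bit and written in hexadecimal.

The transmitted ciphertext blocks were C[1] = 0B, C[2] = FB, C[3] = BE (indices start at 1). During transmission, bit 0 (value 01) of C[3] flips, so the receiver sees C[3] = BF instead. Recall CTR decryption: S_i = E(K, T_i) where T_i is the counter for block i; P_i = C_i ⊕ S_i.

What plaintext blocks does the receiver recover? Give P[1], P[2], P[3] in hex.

P[1] = E8, P[2] = 1F, P[3] = 6E

Only C[3] changed, to BF. In CTR, a change in C_i flips the same bit in P_i only; the keystream is unaffected. Decrypting the received ciphertext:
P[1]: T = AE, S = E(K, T) = E3; 0B ⊕ E3 = E8.
P[2]: T = AF, S = E(K, T) = E4; FB ⊕ E4 = 1F.
P[3]: T = B0, S = E(K, T) = D1; BF ⊕ D1 = 6E.
Blocks that differ from the original plaintext: P[3].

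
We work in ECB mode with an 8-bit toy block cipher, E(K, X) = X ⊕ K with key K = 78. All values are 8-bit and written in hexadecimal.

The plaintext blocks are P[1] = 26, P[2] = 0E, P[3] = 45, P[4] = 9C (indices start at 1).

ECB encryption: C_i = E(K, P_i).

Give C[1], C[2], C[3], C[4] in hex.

C[1] = 5E, C[2] = 76, C[3] = 3D, C[4] = E4

C[1]: E(K, 26) = 5E.
C[2]: E(K, 0E) = 76.
C[3]: E(K, 45) = 3D.
C[4]: E(K, 9C) = E4.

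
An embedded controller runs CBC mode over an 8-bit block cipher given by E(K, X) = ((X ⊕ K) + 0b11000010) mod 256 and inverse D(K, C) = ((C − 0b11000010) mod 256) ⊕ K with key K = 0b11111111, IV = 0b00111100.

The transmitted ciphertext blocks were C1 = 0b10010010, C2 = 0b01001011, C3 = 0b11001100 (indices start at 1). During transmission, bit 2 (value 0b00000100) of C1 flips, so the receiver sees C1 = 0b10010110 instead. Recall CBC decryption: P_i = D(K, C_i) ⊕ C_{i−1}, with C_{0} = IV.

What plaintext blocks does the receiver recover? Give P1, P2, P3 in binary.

Only C1 changed, to 0b10010110. In CBC, a change in C_i garbles P_i and flips the same bit in P_{i+1}. Decrypting the received ciphertext:
P1: D(K, 0b10010110) = 0b00101011; 0b00101011 ⊕ 0b00111100 = 0b00010111.
P2: D(K, 0b01001011) = 0b01110110; 0b01110110 ⊕ 0b10010110 = 0b11100000.
P3: D(K, 0b11001100) = 0b11110101; 0b11110101 ⊕ 0b01001011 = 0b10111110.
Blocks that differ from the original plaintext: P1, P2.

P1 = 0b00010111, P2 = 0b11100000, P3 = 0b10111110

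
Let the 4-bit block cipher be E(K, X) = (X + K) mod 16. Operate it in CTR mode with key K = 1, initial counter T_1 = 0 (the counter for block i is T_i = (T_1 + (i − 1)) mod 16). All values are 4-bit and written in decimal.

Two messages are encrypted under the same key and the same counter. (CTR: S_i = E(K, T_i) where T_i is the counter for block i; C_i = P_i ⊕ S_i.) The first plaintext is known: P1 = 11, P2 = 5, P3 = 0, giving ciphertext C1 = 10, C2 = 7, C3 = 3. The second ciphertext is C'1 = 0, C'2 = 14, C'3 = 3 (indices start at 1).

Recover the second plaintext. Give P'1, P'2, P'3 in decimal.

In CTR with a reused counter, both messages share the same keystream S_i, so C_i ⊕ C'_i = P_i ⊕ P'_i and thus P'_i = P_i ⊕ C_i ⊕ C'_i.
P'1: 11 ⊕ 10 ⊕ 0 = 1.
P'2: 5 ⊕ 7 ⊕ 14 = 12.
P'3: 0 ⊕ 3 ⊕ 3 = 0.

P'1 = 1, P'2 = 12, P'3 = 0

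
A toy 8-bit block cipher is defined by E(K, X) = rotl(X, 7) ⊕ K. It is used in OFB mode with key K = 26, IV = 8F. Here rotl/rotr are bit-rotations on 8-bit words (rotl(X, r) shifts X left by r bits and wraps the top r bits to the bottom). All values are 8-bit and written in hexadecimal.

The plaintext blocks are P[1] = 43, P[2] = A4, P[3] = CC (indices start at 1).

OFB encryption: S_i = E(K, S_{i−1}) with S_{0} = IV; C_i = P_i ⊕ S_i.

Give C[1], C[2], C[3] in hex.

C[1]: S = E(K, 8F) = E1; 43 ⊕ E1 = A2.
C[2]: S = E(K, E1) = D6; A4 ⊕ D6 = 72.
C[3]: S = E(K, D6) = 4D; CC ⊕ 4D = 81.

C[1] = A2, C[2] = 72, C[3] = 81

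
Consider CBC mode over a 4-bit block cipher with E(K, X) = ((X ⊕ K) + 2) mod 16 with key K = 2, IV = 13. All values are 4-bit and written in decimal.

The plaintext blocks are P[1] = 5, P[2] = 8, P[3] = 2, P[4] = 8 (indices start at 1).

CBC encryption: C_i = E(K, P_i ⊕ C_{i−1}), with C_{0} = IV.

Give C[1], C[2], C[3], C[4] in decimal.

C[1]: P[1] ⊕ 13 = 8; E(K, 8) = 12.
C[2]: P[2] ⊕ 12 = 4; E(K, 4) = 8.
C[3]: P[3] ⊕ 8 = 10; E(K, 10) = 10.
C[4]: P[4] ⊕ 10 = 2; E(K, 2) = 2.

C[1] = 12, C[2] = 8, C[3] = 10, C[4] = 2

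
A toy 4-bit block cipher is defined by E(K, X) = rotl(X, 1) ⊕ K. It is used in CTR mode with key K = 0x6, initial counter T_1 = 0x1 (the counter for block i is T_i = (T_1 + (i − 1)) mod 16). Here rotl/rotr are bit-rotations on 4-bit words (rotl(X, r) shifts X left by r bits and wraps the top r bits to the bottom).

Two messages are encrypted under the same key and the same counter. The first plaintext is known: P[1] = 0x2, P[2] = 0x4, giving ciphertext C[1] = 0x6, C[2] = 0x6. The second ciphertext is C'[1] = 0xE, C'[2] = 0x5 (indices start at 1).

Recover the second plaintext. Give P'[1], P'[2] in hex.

In CTR with a reused counter, both messages share the same keystream S_i, so C_i ⊕ C'_i = P_i ⊕ P'_i and thus P'_i = P_i ⊕ C_i ⊕ C'_i.
P'[1]: 0x2 ⊕ 0x6 ⊕ 0xE = 0xA.
P'[2]: 0x4 ⊕ 0x6 ⊕ 0x5 = 0x7.

P'[1] = 0xA, P'[2] = 0x7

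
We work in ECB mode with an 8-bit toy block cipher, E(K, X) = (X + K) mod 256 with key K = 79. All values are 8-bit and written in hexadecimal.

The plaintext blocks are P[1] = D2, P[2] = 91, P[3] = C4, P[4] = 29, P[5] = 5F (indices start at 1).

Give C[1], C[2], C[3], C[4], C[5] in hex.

ECB encryption: C_i = E(K, P_i).
C[1]: E(K, D2) = 4B.
C[2]: E(K, 91) = 0A.
C[3]: E(K, C4) = 3D.
C[4]: E(K, 29) = A2.
C[5]: E(K, 5F) = D8.

C[1] = 4B, C[2] = 0A, C[3] = 3D, C[4] = A2, C[5] = D8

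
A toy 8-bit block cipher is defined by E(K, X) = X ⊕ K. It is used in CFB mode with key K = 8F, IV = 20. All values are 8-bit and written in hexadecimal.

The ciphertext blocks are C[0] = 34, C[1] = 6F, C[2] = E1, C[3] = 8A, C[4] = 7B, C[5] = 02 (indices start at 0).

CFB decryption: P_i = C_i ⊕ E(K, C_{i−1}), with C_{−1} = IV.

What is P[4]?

P[4] = 7E

P[4]: E(K, 8A) = 05; 7B ⊕ 05 = 7E.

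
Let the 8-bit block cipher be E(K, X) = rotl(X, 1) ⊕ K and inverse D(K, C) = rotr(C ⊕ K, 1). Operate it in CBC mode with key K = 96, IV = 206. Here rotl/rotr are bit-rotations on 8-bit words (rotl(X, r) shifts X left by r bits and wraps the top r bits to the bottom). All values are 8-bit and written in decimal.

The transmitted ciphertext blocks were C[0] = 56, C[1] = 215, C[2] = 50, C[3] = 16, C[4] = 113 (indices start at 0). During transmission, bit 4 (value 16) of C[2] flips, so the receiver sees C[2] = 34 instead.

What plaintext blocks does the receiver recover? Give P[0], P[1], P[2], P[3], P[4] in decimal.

CBC decryption: P_i = D(K, C_i) ⊕ C_{i−1}, with C_{−1} = IV.
Only C[2] changed, to 34. In CBC, a change in C_i garbles P_i and flips the same bit in P_{i+1}. Decrypting the received ciphertext:
P[0]: D(K, 56) = 44; 44 ⊕ 206 = 226.
P[1]: D(K, 215) = 219; 219 ⊕ 56 = 227.
P[2]: D(K, 34) = 33; 33 ⊕ 215 = 246.
P[3]: D(K, 16) = 56; 56 ⊕ 34 = 26.
P[4]: D(K, 113) = 136; 136 ⊕ 16 = 152.
Blocks that differ from the original plaintext: P[2], P[3].

P[0] = 226, P[1] = 227, P[2] = 246, P[3] = 26, P[4] = 152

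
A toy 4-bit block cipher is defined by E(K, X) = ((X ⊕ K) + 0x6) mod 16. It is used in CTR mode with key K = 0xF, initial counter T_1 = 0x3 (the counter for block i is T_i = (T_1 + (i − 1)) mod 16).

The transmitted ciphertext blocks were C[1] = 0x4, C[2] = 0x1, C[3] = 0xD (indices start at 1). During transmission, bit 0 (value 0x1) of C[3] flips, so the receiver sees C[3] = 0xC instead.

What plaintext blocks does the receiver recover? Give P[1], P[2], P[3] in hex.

CTR decryption: S_i = E(K, T_i) where T_i is the counter for block i; P_i = C_i ⊕ S_i.
Only C[3] changed, to 0xC. In CTR, a change in C_i flips the same bit in P_i only; the keystream is unaffected. Decrypting the received ciphertext:
P[1]: T = 0x3, S = E(K, T) = 0x2; 0x4 ⊕ 0x2 = 0x6.
P[2]: T = 0x4, S = E(K, T) = 0x1; 0x1 ⊕ 0x1 = 0x0.
P[3]: T = 0x5, S = E(K, T) = 0x0; 0xC ⊕ 0x0 = 0xC.
Blocks that differ from the original plaintext: P[3].

P[1] = 0x6, P[2] = 0x0, P[3] = 0xC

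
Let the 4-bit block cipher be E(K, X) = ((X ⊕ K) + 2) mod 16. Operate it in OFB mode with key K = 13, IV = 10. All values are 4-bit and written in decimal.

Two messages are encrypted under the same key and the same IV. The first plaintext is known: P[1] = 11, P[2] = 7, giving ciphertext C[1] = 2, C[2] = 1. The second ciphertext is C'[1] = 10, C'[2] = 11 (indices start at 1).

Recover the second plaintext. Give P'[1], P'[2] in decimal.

P'[1] = 3, P'[2] = 13

In OFB with a reused IV, both messages share the same keystream S_i, so C_i ⊕ C'_i = P_i ⊕ P'_i and thus P'_i = P_i ⊕ C_i ⊕ C'_i.
P'[1]: 11 ⊕ 2 ⊕ 10 = 3.
P'[2]: 7 ⊕ 1 ⊕ 11 = 13.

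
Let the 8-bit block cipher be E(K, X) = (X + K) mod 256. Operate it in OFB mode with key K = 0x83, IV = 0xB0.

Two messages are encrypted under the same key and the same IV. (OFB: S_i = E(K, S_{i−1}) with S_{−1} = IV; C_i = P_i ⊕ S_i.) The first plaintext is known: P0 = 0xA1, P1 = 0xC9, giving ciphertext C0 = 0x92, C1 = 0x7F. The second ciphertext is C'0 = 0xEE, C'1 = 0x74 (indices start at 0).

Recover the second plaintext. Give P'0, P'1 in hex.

P'0 = 0xDD, P'1 = 0xC2

In OFB with a reused IV, both messages share the same keystream S_i, so C_i ⊕ C'_i = P_i ⊕ P'_i and thus P'_i = P_i ⊕ C_i ⊕ C'_i.
P'0: 0xA1 ⊕ 0x92 ⊕ 0xEE = 0xDD.
P'1: 0xC9 ⊕ 0x7F ⊕ 0x74 = 0xC2.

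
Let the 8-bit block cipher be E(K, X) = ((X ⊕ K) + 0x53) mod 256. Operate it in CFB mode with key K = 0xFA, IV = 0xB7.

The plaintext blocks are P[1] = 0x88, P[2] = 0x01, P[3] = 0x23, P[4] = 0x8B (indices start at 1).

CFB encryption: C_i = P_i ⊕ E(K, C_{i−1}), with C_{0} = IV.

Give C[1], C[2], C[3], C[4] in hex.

C[1] = 0x28, C[2] = 0x24, C[3] = 0x12, C[4] = 0xB0

C[1]: E(K, 0xB7) = 0xA0; 0x88 ⊕ 0xA0 = 0x28.
C[2]: E(K, 0x28) = 0x25; 0x01 ⊕ 0x25 = 0x24.
C[3]: E(K, 0x24) = 0x31; 0x23 ⊕ 0x31 = 0x12.
C[4]: E(K, 0x12) = 0x3B; 0x8B ⊕ 0x3B = 0xB0.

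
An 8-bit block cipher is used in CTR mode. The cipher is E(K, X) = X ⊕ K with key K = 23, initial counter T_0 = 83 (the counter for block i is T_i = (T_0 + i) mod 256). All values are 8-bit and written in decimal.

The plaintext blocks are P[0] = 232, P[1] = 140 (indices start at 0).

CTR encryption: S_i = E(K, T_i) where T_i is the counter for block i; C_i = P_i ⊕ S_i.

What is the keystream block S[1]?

67

C[0]: T = 83, S = E(K, T) = 68; 232 ⊕ 68 = 172.
C[1]: T = 84, S = E(K, T) = 67; 140 ⊕ 67 = 207.
So S[1] = 67.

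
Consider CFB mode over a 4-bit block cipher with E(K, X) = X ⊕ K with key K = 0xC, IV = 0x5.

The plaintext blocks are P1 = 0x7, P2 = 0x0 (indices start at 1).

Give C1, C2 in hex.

CFB encryption: C_i = P_i ⊕ E(K, C_{i−1}), with C_{0} = IV.
C1: E(K, 0x5) = 0x9; 0x7 ⊕ 0x9 = 0xE.
C2: E(K, 0xE) = 0x2; 0x0 ⊕ 0x2 = 0x2.

C1 = 0xE, C2 = 0x2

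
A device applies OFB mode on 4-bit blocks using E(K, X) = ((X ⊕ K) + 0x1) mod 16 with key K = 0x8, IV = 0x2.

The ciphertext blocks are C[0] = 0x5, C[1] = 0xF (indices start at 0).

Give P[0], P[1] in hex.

P[0] = 0xE, P[1] = 0xB

OFB decryption: S_i = E(K, S_{i−1}) with S_{−1} = IV; P_i = C_i ⊕ S_i.
P[0]: S = E(K, 0x2) = 0xB; 0x5 ⊕ 0xB = 0xE.
P[1]: S = E(K, 0xB) = 0x4; 0xF ⊕ 0x4 = 0xB.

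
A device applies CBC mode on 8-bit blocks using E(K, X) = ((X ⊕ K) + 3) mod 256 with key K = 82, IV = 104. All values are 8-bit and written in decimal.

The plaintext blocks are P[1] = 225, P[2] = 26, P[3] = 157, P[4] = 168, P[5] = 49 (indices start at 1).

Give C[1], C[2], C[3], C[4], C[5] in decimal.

CBC encryption: C_i = E(K, P_i ⊕ C_{i−1}), with C_{0} = IV.
C[1]: P[1] ⊕ 104 = 137; E(K, 137) = 222.
C[2]: P[2] ⊕ 222 = 196; E(K, 196) = 153.
C[3]: P[3] ⊕ 153 = 4; E(K, 4) = 89.
C[4]: P[4] ⊕ 89 = 241; E(K, 241) = 166.
C[5]: P[5] ⊕ 166 = 151; E(K, 151) = 200.

C[1] = 222, C[2] = 153, C[3] = 89, C[4] = 166, C[5] = 200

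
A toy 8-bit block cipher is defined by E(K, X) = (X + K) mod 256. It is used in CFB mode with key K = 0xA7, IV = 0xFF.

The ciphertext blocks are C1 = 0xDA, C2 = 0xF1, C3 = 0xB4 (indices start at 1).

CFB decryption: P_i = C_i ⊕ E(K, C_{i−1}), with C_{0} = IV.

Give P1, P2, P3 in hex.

P1 = 0x7C, P2 = 0x70, P3 = 0x2C

P1: E(K, 0xFF) = 0xA6; 0xDA ⊕ 0xA6 = 0x7C.
P2: E(K, 0xDA) = 0x81; 0xF1 ⊕ 0x81 = 0x70.
P3: E(K, 0xF1) = 0x98; 0xB4 ⊕ 0x98 = 0x2C.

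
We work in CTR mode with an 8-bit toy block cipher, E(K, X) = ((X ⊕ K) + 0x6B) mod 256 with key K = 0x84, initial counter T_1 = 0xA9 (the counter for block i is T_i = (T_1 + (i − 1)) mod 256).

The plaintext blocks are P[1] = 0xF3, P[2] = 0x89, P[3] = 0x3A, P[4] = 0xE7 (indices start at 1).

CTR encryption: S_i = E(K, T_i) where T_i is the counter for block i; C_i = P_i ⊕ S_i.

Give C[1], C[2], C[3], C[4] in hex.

C[1]: T = 0xA9, S = E(K, T) = 0x98; 0xF3 ⊕ 0x98 = 0x6B.
C[2]: T = 0xAA, S = E(K, T) = 0x99; 0x89 ⊕ 0x99 = 0x10.
C[3]: T = 0xAB, S = E(K, T) = 0x9A; 0x3A ⊕ 0x9A = 0xA0.
C[4]: T = 0xAC, S = E(K, T) = 0x93; 0xE7 ⊕ 0x93 = 0x74.

C[1] = 0x6B, C[2] = 0x10, C[3] = 0xA0, C[4] = 0x74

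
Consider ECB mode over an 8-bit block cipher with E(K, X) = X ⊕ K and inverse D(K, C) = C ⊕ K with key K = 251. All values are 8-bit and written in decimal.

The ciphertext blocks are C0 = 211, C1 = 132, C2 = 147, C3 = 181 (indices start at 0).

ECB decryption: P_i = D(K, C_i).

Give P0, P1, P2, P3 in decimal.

P0: D(K, 211) = 40.
P1: D(K, 132) = 127.
P2: D(K, 147) = 104.
P3: D(K, 181) = 78.

P0 = 40, P1 = 127, P2 = 104, P3 = 78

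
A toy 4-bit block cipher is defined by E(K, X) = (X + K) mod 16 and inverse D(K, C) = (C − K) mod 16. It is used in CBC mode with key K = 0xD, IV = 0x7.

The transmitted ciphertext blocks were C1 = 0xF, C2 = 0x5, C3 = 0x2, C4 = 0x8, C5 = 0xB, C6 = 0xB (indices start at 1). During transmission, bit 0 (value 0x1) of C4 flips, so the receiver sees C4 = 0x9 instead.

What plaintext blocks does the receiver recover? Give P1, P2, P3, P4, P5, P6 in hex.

CBC decryption: P_i = D(K, C_i) ⊕ C_{i−1}, with C_{0} = IV.
Only C4 changed, to 0x9. In CBC, a change in C_i garbles P_i and flips the same bit in P_{i+1}. Decrypting the received ciphertext:
P1: D(K, 0xF) = 0x2; 0x2 ⊕ 0x7 = 0x5.
P2: D(K, 0x5) = 0x8; 0x8 ⊕ 0xF = 0x7.
P3: D(K, 0x2) = 0x5; 0x5 ⊕ 0x5 = 0x0.
P4: D(K, 0x9) = 0xC; 0xC ⊕ 0x2 = 0xE.
P5: D(K, 0xB) = 0xE; 0xE ⊕ 0x9 = 0x7.
P6: D(K, 0xB) = 0xE; 0xE ⊕ 0xB = 0x5.
Blocks that differ from the original plaintext: P4, P5.

P1 = 0x5, P2 = 0x7, P3 = 0x0, P4 = 0xE, P5 = 0x7, P6 = 0x5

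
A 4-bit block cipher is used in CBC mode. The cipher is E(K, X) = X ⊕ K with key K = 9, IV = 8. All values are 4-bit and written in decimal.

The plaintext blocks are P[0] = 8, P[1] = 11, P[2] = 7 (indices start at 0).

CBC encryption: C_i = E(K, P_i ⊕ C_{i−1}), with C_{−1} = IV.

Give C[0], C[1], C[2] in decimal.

C[0]: P[0] ⊕ 8 = 0; E(K, 0) = 9.
C[1]: P[1] ⊕ 9 = 2; E(K, 2) = 11.
C[2]: P[2] ⊕ 11 = 12; E(K, 12) = 5.

C[0] = 9, C[1] = 11, C[2] = 5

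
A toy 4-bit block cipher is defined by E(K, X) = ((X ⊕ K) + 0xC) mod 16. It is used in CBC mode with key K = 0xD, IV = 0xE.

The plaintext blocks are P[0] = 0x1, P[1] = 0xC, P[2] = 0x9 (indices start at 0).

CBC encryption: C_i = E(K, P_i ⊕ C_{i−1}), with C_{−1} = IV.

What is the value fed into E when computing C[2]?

C[0]: P[0] ⊕ 0xE = 0xF; E(K, 0xF) = 0xE.
C[1]: P[1] ⊕ 0xE = 0x2; E(K, 0x2) = 0xB.
C[2]: P[2] ⊕ 0xB = 0x2; E(K, 0x2) = 0xB.
So the input to E for block [2] is 0x2.

0x2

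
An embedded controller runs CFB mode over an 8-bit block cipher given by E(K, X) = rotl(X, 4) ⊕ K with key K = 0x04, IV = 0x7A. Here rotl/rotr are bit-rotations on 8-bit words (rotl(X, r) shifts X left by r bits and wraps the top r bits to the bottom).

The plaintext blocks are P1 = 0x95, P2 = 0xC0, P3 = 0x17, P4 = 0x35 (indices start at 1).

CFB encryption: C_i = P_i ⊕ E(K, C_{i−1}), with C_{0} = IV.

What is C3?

C1: E(K, 0x7A) = 0xA3; 0x95 ⊕ 0xA3 = 0x36.
C2: E(K, 0x36) = 0x67; 0xC0 ⊕ 0x67 = 0xA7.
C3: E(K, 0xA7) = 0x7E; 0x17 ⊕ 0x7E = 0x69.

C3 = 0x69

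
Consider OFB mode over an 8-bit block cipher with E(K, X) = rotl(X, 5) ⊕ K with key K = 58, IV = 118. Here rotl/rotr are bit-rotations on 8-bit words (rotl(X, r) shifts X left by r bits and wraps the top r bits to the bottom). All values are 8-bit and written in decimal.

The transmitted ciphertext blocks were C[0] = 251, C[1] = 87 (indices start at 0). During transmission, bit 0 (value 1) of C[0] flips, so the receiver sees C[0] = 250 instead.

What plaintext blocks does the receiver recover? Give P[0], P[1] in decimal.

P[0] = 14, P[1] = 243

OFB decryption: S_i = E(K, S_{i−1}) with S_{−1} = IV; P_i = C_i ⊕ S_i.
Only C[0] changed, to 250. In OFB, a change in C_i flips the same bit in P_i only; the keystream is unaffected. Decrypting the received ciphertext:
P[0]: S = E(K, 118) = 244; 250 ⊕ 244 = 14.
P[1]: S = E(K, 244) = 164; 87 ⊕ 164 = 243.
Blocks that differ from the original plaintext: P[0].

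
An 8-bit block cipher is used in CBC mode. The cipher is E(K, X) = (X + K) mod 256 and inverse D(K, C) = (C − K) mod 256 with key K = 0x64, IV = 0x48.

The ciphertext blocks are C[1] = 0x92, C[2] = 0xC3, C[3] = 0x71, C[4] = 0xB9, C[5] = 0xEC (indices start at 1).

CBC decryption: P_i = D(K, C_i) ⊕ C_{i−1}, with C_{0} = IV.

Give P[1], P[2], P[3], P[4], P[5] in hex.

P[1]: D(K, 0x92) = 0x2E; 0x2E ⊕ 0x48 = 0x66.
P[2]: D(K, 0xC3) = 0x5F; 0x5F ⊕ 0x92 = 0xCD.
P[3]: D(K, 0x71) = 0x0D; 0x0D ⊕ 0xC3 = 0xCE.
P[4]: D(K, 0xB9) = 0x55; 0x55 ⊕ 0x71 = 0x24.
P[5]: D(K, 0xEC) = 0x88; 0x88 ⊕ 0xB9 = 0x31.

P[1] = 0x66, P[2] = 0xCD, P[3] = 0xCE, P[4] = 0x24, P[5] = 0x31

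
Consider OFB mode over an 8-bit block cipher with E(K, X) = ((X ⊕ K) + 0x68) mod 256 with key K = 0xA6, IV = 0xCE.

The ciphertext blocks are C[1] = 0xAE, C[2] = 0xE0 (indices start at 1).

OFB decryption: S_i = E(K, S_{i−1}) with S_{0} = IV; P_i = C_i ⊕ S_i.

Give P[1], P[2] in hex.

P[1] = 0x7E, P[2] = 0x3E

P[1]: S = E(K, 0xCE) = 0xD0; 0xAE ⊕ 0xD0 = 0x7E.
P[2]: S = E(K, 0xD0) = 0xDE; 0xE0 ⊕ 0xDE = 0x3E.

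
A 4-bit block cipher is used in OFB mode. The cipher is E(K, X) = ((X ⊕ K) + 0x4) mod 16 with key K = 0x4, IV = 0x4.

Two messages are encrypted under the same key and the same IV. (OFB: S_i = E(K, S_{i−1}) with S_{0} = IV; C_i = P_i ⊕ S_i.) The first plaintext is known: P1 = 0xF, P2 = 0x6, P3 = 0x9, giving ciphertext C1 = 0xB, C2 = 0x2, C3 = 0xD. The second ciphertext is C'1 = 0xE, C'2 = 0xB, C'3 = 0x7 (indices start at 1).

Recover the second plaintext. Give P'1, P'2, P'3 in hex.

In OFB with a reused IV, both messages share the same keystream S_i, so C_i ⊕ C'_i = P_i ⊕ P'_i and thus P'_i = P_i ⊕ C_i ⊕ C'_i.
P'1: 0xF ⊕ 0xB ⊕ 0xE = 0xA.
P'2: 0x6 ⊕ 0x2 ⊕ 0xB = 0xF.
P'3: 0x9 ⊕ 0xD ⊕ 0x7 = 0x3.

P'1 = 0xA, P'2 = 0xF, P'3 = 0x3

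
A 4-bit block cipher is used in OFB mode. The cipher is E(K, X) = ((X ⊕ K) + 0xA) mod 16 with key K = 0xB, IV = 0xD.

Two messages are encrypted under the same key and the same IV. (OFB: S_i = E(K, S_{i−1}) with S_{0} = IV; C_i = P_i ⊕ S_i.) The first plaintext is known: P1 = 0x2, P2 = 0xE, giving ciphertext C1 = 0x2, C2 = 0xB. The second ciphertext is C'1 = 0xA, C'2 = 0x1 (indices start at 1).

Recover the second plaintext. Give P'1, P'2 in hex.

P'1 = 0xA, P'2 = 0x4

In OFB with a reused IV, both messages share the same keystream S_i, so C_i ⊕ C'_i = P_i ⊕ P'_i and thus P'_i = P_i ⊕ C_i ⊕ C'_i.
P'1: 0x2 ⊕ 0x2 ⊕ 0xA = 0xA.
P'2: 0xE ⊕ 0xB ⊕ 0x1 = 0x4.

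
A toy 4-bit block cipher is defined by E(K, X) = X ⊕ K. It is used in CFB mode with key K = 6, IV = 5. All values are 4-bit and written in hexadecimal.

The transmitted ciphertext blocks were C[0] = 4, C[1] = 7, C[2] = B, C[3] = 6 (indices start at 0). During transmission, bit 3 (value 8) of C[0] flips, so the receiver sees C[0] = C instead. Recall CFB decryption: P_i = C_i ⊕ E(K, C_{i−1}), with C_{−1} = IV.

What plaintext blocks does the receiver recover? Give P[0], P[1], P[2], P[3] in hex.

Only C[0] changed, to C. In CFB, a change in C_i flips the same bit in P_i and garbles P_{i+1}. Decrypting the received ciphertext:
P[0]: E(K, 5) = 3; C ⊕ 3 = F.
P[1]: E(K, C) = A; 7 ⊕ A = D.
P[2]: E(K, 7) = 1; B ⊕ 1 = A.
P[3]: E(K, B) = D; 6 ⊕ D = B.
Blocks that differ from the original plaintext: P[0], P[1].

P[0] = F, P[1] = D, P[2] = A, P[3] = B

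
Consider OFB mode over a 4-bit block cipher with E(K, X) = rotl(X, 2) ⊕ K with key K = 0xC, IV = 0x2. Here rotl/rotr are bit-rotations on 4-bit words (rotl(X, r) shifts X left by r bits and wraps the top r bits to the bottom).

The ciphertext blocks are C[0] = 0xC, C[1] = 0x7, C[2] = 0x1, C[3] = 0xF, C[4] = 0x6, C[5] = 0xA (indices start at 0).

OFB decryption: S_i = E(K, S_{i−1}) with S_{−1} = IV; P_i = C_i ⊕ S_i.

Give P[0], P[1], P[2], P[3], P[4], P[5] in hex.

P[0] = 0x8, P[1] = 0xA, P[2] = 0xA, P[3] = 0xD, P[4] = 0x2, P[5] = 0x7

P[0]: S = E(K, 0x2) = 0x4; 0xC ⊕ 0x4 = 0x8.
P[1]: S = E(K, 0x4) = 0xD; 0x7 ⊕ 0xD = 0xA.
P[2]: S = E(K, 0xD) = 0xB; 0x1 ⊕ 0xB = 0xA.
P[3]: S = E(K, 0xB) = 0x2; 0xF ⊕ 0x2 = 0xD.
P[4]: S = E(K, 0x2) = 0x4; 0x6 ⊕ 0x4 = 0x2.
P[5]: S = E(K, 0x4) = 0xD; 0xA ⊕ 0xD = 0x7.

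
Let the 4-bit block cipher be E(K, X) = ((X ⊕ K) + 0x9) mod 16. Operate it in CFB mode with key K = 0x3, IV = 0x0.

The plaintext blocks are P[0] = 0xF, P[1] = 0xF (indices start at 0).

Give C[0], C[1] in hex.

CFB encryption: C_i = P_i ⊕ E(K, C_{i−1}), with C_{−1} = IV.
C[0]: E(K, 0x0) = 0xC; 0xF ⊕ 0xC = 0x3.
C[1]: E(K, 0x3) = 0x9; 0xF ⊕ 0x9 = 0x6.

C[0] = 0x3, C[1] = 0x6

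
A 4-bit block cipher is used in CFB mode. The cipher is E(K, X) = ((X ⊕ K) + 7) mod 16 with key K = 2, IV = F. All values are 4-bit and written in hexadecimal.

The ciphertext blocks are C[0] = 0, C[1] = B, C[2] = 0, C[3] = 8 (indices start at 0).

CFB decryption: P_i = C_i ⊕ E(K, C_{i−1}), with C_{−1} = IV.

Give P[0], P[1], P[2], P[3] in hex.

P[0]: E(K, F) = 4; 0 ⊕ 4 = 4.
P[1]: E(K, 0) = 9; B ⊕ 9 = 2.
P[2]: E(K, B) = 0; 0 ⊕ 0 = 0.
P[3]: E(K, 0) = 9; 8 ⊕ 9 = 1.

P[0] = 4, P[1] = 2, P[2] = 0, P[3] = 1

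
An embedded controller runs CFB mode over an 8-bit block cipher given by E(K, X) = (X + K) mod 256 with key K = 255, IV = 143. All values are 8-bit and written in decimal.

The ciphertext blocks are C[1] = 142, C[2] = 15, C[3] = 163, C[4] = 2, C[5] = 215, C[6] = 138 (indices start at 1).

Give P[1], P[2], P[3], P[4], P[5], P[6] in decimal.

P[1] = 0, P[2] = 130, P[3] = 173, P[4] = 160, P[5] = 214, P[6] = 92

CFB decryption: P_i = C_i ⊕ E(K, C_{i−1}), with C_{0} = IV.
P[1]: E(K, 143) = 142; 142 ⊕ 142 = 0.
P[2]: E(K, 142) = 141; 15 ⊕ 141 = 130.
P[3]: E(K, 15) = 14; 163 ⊕ 14 = 173.
P[4]: E(K, 163) = 162; 2 ⊕ 162 = 160.
P[5]: E(K, 2) = 1; 215 ⊕ 1 = 214.
P[6]: E(K, 215) = 214; 138 ⊕ 214 = 92.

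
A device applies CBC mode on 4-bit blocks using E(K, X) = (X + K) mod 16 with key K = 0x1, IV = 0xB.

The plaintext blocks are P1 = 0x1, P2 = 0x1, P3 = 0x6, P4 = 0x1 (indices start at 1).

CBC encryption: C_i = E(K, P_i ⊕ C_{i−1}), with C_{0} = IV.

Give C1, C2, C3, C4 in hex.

C1 = 0xB, C2 = 0xB, C3 = 0xE, C4 = 0x0

C1: P1 ⊕ 0xB = 0xA; E(K, 0xA) = 0xB.
C2: P2 ⊕ 0xB = 0xA; E(K, 0xA) = 0xB.
C3: P3 ⊕ 0xB = 0xD; E(K, 0xD) = 0xE.
C4: P4 ⊕ 0xE = 0xF; E(K, 0xF) = 0x0.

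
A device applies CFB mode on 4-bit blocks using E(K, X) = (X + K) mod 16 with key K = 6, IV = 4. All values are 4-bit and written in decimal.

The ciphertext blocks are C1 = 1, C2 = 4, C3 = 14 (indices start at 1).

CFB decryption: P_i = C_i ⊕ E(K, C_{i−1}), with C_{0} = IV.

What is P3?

P3: E(K, 4) = 10; 14 ⊕ 10 = 4.

P3 = 4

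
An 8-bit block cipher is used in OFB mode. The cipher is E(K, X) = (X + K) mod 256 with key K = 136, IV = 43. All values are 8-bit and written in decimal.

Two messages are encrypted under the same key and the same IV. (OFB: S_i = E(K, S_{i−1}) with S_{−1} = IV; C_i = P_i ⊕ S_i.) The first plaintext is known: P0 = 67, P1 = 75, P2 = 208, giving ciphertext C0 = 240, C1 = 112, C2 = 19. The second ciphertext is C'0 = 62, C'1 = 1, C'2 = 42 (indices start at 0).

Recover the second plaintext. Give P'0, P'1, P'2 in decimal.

P'0 = 141, P'1 = 58, P'2 = 233

In OFB with a reused IV, both messages share the same keystream S_i, so C_i ⊕ C'_i = P_i ⊕ P'_i and thus P'_i = P_i ⊕ C_i ⊕ C'_i.
P'0: 67 ⊕ 240 ⊕ 62 = 141.
P'1: 75 ⊕ 112 ⊕ 1 = 58.
P'2: 208 ⊕ 19 ⊕ 42 = 233.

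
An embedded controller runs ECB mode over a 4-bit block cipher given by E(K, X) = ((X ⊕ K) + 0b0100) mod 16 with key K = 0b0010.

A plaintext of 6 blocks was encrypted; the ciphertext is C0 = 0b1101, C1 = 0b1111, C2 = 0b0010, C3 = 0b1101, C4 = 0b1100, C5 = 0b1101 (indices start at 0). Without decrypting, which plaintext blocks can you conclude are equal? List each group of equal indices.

P0 = P3 = P5

ECB encrypts each block independently with the same key, so equal ciphertext blocks imply equal plaintext blocks.
C0 = C3 = C5 = 0b1101, so P0 = P3 = P5.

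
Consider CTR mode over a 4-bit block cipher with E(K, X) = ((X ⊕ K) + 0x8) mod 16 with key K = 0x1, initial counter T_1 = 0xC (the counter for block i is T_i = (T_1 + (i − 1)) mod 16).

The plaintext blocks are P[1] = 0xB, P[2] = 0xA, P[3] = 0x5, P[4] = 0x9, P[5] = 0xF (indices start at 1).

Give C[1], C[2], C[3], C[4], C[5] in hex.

C[1] = 0xE, C[2] = 0xE, C[3] = 0x2, C[4] = 0xF, C[5] = 0x6

CTR encryption: S_i = E(K, T_i) where T_i is the counter for block i; C_i = P_i ⊕ S_i.
C[1]: T = 0xC, S = E(K, T) = 0x5; 0xB ⊕ 0x5 = 0xE.
C[2]: T = 0xD, S = E(K, T) = 0x4; 0xA ⊕ 0x4 = 0xE.
C[3]: T = 0xE, S = E(K, T) = 0x7; 0x5 ⊕ 0x7 = 0x2.
C[4]: T = 0xF, S = E(K, T) = 0x6; 0x9 ⊕ 0x6 = 0xF.
C[5]: T = 0x0, S = E(K, T) = 0x9; 0xF ⊕ 0x9 = 0x6.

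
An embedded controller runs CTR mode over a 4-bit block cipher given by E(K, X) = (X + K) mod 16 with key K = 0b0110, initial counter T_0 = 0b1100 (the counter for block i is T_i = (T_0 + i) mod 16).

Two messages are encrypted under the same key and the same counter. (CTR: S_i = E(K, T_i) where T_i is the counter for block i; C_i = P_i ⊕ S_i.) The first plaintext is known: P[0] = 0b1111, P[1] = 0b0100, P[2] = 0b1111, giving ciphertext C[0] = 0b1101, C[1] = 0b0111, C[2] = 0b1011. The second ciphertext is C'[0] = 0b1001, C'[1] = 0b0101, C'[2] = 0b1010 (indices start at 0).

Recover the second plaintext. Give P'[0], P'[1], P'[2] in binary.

In CTR with a reused counter, both messages share the same keystream S_i, so C_i ⊕ C'_i = P_i ⊕ P'_i and thus P'_i = P_i ⊕ C_i ⊕ C'_i.
P'[0]: 0b1111 ⊕ 0b1101 ⊕ 0b1001 = 0b1011.
P'[1]: 0b0100 ⊕ 0b0111 ⊕ 0b0101 = 0b0110.
P'[2]: 0b1111 ⊕ 0b1011 ⊕ 0b1010 = 0b1110.

P'[0] = 0b1011, P'[1] = 0b0110, P'[2] = 0b1110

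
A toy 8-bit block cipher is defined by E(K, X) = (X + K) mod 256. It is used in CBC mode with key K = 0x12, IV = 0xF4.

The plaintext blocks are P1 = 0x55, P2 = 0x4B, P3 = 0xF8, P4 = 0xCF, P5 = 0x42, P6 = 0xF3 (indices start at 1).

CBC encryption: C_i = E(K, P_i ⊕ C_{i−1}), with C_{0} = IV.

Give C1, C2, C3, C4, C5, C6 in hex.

C1: P1 ⊕ 0xF4 = 0xA1; E(K, 0xA1) = 0xB3.
C2: P2 ⊕ 0xB3 = 0xF8; E(K, 0xF8) = 0x0A.
C3: P3 ⊕ 0x0A = 0xF2; E(K, 0xF2) = 0x04.
C4: P4 ⊕ 0x04 = 0xCB; E(K, 0xCB) = 0xDD.
C5: P5 ⊕ 0xDD = 0x9F; E(K, 0x9F) = 0xB1.
C6: P6 ⊕ 0xB1 = 0x42; E(K, 0x42) = 0x54.

C1 = 0xB3, C2 = 0x0A, C3 = 0x04, C4 = 0xDD, C5 = 0xB1, C6 = 0x54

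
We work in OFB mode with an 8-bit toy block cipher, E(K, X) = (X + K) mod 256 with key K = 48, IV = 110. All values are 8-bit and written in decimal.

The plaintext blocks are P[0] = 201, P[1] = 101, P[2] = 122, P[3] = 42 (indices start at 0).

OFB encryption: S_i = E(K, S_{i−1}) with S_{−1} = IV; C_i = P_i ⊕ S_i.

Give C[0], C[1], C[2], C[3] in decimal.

C[0] = 87, C[1] = 171, C[2] = 132, C[3] = 4

C[0]: S = E(K, 110) = 158; 201 ⊕ 158 = 87.
C[1]: S = E(K, 158) = 206; 101 ⊕ 206 = 171.
C[2]: S = E(K, 206) = 254; 122 ⊕ 254 = 132.
C[3]: S = E(K, 254) = 46; 42 ⊕ 46 = 4.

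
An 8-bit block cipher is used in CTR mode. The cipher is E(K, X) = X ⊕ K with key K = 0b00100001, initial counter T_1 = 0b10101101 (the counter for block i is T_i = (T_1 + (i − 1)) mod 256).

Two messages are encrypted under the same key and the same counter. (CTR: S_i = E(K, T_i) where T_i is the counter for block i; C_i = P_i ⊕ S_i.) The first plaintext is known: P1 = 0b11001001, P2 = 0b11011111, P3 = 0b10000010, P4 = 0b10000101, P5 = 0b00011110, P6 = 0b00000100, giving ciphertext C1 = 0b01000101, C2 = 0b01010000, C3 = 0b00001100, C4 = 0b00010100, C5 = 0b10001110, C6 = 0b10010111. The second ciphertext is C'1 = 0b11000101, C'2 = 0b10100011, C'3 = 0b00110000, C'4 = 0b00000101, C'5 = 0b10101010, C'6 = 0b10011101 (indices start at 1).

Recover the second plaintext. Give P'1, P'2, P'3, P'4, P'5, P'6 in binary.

P'1 = 0b01001001, P'2 = 0b00101100, P'3 = 0b10111110, P'4 = 0b10010100, P'5 = 0b00111010, P'6 = 0b00001110

In CTR with a reused counter, both messages share the same keystream S_i, so C_i ⊕ C'_i = P_i ⊕ P'_i and thus P'_i = P_i ⊕ C_i ⊕ C'_i.
P'1: 0b11001001 ⊕ 0b01000101 ⊕ 0b11000101 = 0b01001001.
P'2: 0b11011111 ⊕ 0b01010000 ⊕ 0b10100011 = 0b00101100.
P'3: 0b10000010 ⊕ 0b00001100 ⊕ 0b00110000 = 0b10111110.
P'4: 0b10000101 ⊕ 0b00010100 ⊕ 0b00000101 = 0b10010100.
P'5: 0b00011110 ⊕ 0b10001110 ⊕ 0b10101010 = 0b00111010.
P'6: 0b00000100 ⊕ 0b10010111 ⊕ 0b10011101 = 0b00001110.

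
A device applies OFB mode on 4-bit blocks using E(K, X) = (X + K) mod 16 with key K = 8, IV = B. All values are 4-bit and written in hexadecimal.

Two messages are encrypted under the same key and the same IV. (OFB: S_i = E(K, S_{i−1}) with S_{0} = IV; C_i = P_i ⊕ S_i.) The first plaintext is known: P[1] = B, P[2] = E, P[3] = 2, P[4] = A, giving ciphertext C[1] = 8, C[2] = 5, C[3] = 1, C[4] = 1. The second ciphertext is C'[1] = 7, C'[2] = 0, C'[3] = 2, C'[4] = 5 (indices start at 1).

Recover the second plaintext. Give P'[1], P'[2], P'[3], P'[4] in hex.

P'[1] = 4, P'[2] = B, P'[3] = 1, P'[4] = E

In OFB with a reused IV, both messages share the same keystream S_i, so C_i ⊕ C'_i = P_i ⊕ P'_i and thus P'_i = P_i ⊕ C_i ⊕ C'_i.
P'[1]: B ⊕ 8 ⊕ 7 = 4.
P'[2]: E ⊕ 5 ⊕ 0 = B.
P'[3]: 2 ⊕ 1 ⊕ 2 = 1.
P'[4]: A ⊕ 1 ⊕ 5 = E.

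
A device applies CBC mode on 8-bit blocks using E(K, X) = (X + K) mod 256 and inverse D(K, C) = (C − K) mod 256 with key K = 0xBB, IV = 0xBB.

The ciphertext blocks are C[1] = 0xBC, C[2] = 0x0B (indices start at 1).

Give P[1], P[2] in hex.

P[1] = 0xBA, P[2] = 0xEC

CBC decryption: P_i = D(K, C_i) ⊕ C_{i−1}, with C_{0} = IV.
P[1]: D(K, 0xBC) = 0x01; 0x01 ⊕ 0xBB = 0xBA.
P[2]: D(K, 0x0B) = 0x50; 0x50 ⊕ 0xBC = 0xEC.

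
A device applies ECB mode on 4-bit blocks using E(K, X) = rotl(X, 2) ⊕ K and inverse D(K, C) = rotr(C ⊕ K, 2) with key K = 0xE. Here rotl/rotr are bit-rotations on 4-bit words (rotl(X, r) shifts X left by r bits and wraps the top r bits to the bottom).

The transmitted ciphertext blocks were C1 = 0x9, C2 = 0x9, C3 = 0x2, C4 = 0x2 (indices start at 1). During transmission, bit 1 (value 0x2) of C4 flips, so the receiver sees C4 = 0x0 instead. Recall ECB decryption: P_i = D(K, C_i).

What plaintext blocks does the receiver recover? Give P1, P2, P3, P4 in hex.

Only C4 changed, to 0x0. In ECB, a change in C_i affects only P_i. Decrypting the received ciphertext:
P1: D(K, 0x9) = 0xD.
P2: D(K, 0x9) = 0xD.
P3: D(K, 0x2) = 0x3.
P4: D(K, 0x0) = 0xB.
Blocks that differ from the original plaintext: P4.

P1 = 0xD, P2 = 0xD, P3 = 0x3, P4 = 0xB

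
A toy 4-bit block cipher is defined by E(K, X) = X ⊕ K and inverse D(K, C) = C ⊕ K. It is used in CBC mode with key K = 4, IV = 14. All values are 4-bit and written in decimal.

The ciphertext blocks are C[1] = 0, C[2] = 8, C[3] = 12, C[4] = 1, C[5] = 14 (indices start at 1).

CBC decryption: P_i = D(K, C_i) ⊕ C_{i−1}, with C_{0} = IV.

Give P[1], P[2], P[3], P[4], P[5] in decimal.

P[1] = 10, P[2] = 12, P[3] = 0, P[4] = 9, P[5] = 11

P[1]: D(K, 0) = 4; 4 ⊕ 14 = 10.
P[2]: D(K, 8) = 12; 12 ⊕ 0 = 12.
P[3]: D(K, 12) = 8; 8 ⊕ 8 = 0.
P[4]: D(K, 1) = 5; 5 ⊕ 12 = 9.
P[5]: D(K, 14) = 10; 10 ⊕ 1 = 11.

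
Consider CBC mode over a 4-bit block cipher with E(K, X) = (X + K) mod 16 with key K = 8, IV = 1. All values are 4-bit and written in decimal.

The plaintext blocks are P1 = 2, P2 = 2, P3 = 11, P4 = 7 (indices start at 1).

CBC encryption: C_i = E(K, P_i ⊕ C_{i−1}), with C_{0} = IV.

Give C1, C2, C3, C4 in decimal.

C1: P1 ⊕ 1 = 3; E(K, 3) = 11.
C2: P2 ⊕ 11 = 9; E(K, 9) = 1.
C3: P3 ⊕ 1 = 10; E(K, 10) = 2.
C4: P4 ⊕ 2 = 5; E(K, 5) = 13.

C1 = 11, C2 = 1, C3 = 2, C4 = 13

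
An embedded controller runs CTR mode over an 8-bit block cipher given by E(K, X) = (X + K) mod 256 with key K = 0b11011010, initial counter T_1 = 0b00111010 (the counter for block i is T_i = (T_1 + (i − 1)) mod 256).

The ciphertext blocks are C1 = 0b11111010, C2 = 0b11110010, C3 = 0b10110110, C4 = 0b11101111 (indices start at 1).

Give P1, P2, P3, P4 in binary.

CTR decryption: S_i = E(K, T_i) where T_i is the counter for block i; P_i = C_i ⊕ S_i.
P1: T = 0b00111010, S = E(K, T) = 0b00010100; 0b11111010 ⊕ 0b00010100 = 0b11101110.
P2: T = 0b00111011, S = E(K, T) = 0b00010101; 0b11110010 ⊕ 0b00010101 = 0b11100111.
P3: T = 0b00111100, S = E(K, T) = 0b00010110; 0b10110110 ⊕ 0b00010110 = 0b10100000.
P4: T = 0b00111101, S = E(K, T) = 0b00010111; 0b11101111 ⊕ 0b00010111 = 0b11111000.

P1 = 0b11101110, P2 = 0b11100111, P3 = 0b10100000, P4 = 0b11111000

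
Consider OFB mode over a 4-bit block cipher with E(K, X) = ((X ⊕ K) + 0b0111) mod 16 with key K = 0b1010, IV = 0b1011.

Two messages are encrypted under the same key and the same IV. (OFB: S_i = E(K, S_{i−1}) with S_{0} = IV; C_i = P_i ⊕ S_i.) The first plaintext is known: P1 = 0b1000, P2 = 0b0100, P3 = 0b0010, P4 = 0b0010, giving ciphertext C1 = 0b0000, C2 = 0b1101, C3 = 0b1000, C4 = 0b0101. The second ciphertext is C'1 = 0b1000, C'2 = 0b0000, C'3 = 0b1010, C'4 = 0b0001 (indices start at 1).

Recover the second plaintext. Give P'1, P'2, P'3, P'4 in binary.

In OFB with a reused IV, both messages share the same keystream S_i, so C_i ⊕ C'_i = P_i ⊕ P'_i and thus P'_i = P_i ⊕ C_i ⊕ C'_i.
P'1: 0b1000 ⊕ 0b0000 ⊕ 0b1000 = 0b0000.
P'2: 0b0100 ⊕ 0b1101 ⊕ 0b0000 = 0b1001.
P'3: 0b0010 ⊕ 0b1000 ⊕ 0b1010 = 0b0000.
P'4: 0b0010 ⊕ 0b0101 ⊕ 0b0001 = 0b0110.

P'1 = 0b0000, P'2 = 0b1001, P'3 = 0b0000, P'4 = 0b0110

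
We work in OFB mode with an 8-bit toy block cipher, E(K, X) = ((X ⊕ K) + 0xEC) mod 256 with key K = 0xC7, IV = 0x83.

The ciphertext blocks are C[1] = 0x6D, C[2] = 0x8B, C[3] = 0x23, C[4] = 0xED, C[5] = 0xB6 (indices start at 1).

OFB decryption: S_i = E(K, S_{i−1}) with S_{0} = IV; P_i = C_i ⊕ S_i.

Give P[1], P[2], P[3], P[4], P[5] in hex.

P[1]: S = E(K, 0x83) = 0x30; 0x6D ⊕ 0x30 = 0x5D.
P[2]: S = E(K, 0x30) = 0xE3; 0x8B ⊕ 0xE3 = 0x68.
P[3]: S = E(K, 0xE3) = 0x10; 0x23 ⊕ 0x10 = 0x33.
P[4]: S = E(K, 0x10) = 0xC3; 0xED ⊕ 0xC3 = 0x2E.
P[5]: S = E(K, 0xC3) = 0xF0; 0xB6 ⊕ 0xF0 = 0x46.

P[1] = 0x5D, P[2] = 0x68, P[3] = 0x33, P[4] = 0x2E, P[5] = 0x46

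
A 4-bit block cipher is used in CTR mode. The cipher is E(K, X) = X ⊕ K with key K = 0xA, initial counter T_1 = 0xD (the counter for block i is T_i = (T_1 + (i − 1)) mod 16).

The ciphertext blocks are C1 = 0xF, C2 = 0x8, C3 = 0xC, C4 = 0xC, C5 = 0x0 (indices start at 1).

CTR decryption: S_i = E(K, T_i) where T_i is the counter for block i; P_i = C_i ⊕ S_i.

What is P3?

P3 = 0x9

P3: T = 0xF, S = E(K, T) = 0x5; 0xC ⊕ 0x5 = 0x9.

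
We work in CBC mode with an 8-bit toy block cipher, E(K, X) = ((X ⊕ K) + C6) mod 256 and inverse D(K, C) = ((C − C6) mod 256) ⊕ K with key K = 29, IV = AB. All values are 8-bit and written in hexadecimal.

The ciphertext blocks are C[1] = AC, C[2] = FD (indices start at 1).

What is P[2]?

P[2] = B2

CBC decryption: P_i = D(K, C_i) ⊕ C_{i−1}, with C_{0} = IV.
P[2]: D(K, FD) = 1E; 1E ⊕ AC = B2.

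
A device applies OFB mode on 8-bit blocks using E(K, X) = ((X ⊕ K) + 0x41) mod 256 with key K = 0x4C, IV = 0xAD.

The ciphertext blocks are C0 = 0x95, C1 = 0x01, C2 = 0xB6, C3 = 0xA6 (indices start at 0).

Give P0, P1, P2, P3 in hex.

OFB decryption: S_i = E(K, S_{i−1}) with S_{−1} = IV; P_i = C_i ⊕ S_i.
P0: S = E(K, 0xAD) = 0x22; 0x95 ⊕ 0x22 = 0xB7.
P1: S = E(K, 0x22) = 0xAF; 0x01 ⊕ 0xAF = 0xAE.
P2: S = E(K, 0xAF) = 0x24; 0xB6 ⊕ 0x24 = 0x92.
P3: S = E(K, 0x24) = 0xA9; 0xA6 ⊕ 0xA9 = 0x0F.

P0 = 0xB7, P1 = 0xAE, P2 = 0x92, P3 = 0x0F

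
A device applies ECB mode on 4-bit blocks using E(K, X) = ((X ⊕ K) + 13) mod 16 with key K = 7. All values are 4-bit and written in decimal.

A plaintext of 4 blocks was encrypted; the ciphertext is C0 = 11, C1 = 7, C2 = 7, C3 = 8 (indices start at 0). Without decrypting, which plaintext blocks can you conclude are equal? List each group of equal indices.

P1 = P2

ECB encrypts each block independently with the same key, so equal ciphertext blocks imply equal plaintext blocks.
C1 = C2 = 7, so P1 = P2.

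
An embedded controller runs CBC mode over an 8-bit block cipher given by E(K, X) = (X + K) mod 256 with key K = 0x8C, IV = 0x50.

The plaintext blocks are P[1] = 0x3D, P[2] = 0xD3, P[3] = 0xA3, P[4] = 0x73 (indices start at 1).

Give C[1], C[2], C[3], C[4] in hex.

CBC encryption: C_i = E(K, P_i ⊕ C_{i−1}), with C_{0} = IV.
C[1]: P[1] ⊕ 0x50 = 0x6D; E(K, 0x6D) = 0xF9.
C[2]: P[2] ⊕ 0xF9 = 0x2A; E(K, 0x2A) = 0xB6.
C[3]: P[3] ⊕ 0xB6 = 0x15; E(K, 0x15) = 0xA1.
C[4]: P[4] ⊕ 0xA1 = 0xD2; E(K, 0xD2) = 0x5E.

C[1] = 0xF9, C[2] = 0xB6, C[3] = 0xA1, C[4] = 0x5E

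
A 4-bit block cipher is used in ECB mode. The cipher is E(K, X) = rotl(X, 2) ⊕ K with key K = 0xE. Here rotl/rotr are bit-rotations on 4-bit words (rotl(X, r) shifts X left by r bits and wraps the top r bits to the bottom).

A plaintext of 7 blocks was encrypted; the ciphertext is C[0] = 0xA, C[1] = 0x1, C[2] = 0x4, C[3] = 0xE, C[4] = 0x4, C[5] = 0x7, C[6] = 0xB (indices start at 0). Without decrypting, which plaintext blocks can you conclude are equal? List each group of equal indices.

ECB encrypts each block independently with the same key, so equal ciphertext blocks imply equal plaintext blocks.
C[2] = C[4] = 0x4, so P[2] = P[4].

P[2] = P[4]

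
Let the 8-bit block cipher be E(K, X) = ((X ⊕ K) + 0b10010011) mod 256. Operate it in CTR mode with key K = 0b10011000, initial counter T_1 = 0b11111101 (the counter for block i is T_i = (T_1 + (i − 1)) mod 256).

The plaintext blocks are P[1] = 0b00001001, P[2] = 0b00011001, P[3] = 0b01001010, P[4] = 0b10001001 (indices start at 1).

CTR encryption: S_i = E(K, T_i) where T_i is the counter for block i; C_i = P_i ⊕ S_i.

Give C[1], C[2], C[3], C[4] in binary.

C[1]: T = 0b11111101, S = E(K, T) = 0b11111000; 0b00001001 ⊕ 0b11111000 = 0b11110001.
C[2]: T = 0b11111110, S = E(K, T) = 0b11111001; 0b00011001 ⊕ 0b11111001 = 0b11100000.
C[3]: T = 0b11111111, S = E(K, T) = 0b11111010; 0b01001010 ⊕ 0b11111010 = 0b10110000.
C[4]: T = 0b00000000, S = E(K, T) = 0b00101011; 0b10001001 ⊕ 0b00101011 = 0b10100010.

C[1] = 0b11110001, C[2] = 0b11100000, C[3] = 0b10110000, C[4] = 0b10100010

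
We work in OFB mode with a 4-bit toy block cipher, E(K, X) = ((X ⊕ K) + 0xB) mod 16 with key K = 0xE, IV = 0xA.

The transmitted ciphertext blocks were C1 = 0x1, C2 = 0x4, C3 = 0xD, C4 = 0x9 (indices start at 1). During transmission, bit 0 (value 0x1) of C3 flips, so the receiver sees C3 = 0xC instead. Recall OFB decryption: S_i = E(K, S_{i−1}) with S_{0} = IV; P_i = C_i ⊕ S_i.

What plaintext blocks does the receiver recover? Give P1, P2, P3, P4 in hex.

Only C3 changed, to 0xC. In OFB, a change in C_i flips the same bit in P_i only; the keystream is unaffected. Decrypting the received ciphertext:
P1: S = E(K, 0xA) = 0xF; 0x1 ⊕ 0xF = 0xE.
P2: S = E(K, 0xF) = 0xC; 0x4 ⊕ 0xC = 0x8.
P3: S = E(K, 0xC) = 0xD; 0xC ⊕ 0xD = 0x1.
P4: S = E(K, 0xD) = 0xE; 0x9 ⊕ 0xE = 0x7.
Blocks that differ from the original plaintext: P3.

P1 = 0xE, P2 = 0x8, P3 = 0x1, P4 = 0x7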